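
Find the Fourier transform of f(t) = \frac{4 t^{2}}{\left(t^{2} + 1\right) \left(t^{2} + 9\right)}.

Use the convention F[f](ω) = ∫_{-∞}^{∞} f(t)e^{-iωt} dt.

F(ω) = \frac{\pi \left(3 - e^{2 \left|{\omega}\right|}\right) e^{- 3 \left|{\omega}\right|}}{2}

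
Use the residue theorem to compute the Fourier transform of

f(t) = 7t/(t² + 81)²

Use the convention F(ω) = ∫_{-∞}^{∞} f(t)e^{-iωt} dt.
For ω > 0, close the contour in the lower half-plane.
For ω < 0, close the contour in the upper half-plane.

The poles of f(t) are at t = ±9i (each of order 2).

Let g(z) = f(z)e^{-iωz}; for large |z| the factor e^{-iωz} decays in the lower half-plane when ω > 0 and in the upper half-plane when ω < 0.

Case ω > 0 (lower half-plane, clockwise contour ⇒ F(ω) = -2πi·ΣRes):
  Res_{z = - 9 i} g(z) = \frac{7 \omega e^{- 9 \omega}}{36} (pole of order 2)
  F(ω) = -2πi·ΣRes = - \frac{7 i \pi \omega e^{- 9 \omega}}{18}

Case ω < 0 (upper half-plane, counterclockwise contour ⇒ F(ω) = +2πi·ΣRes):
  Res_{z = 9 i} g(z) = - \frac{7 \omega e^{9 \omega}}{36} (pole of order 2)
  F(ω) = 2πi·ΣRes = - \frac{7 i \pi \omega e^{9 \omega}}{18}

Both cases combine into a single formula in |ω|:

F(ω) = - \frac{7 i \pi \omega e^{- 9 \left|{\omega}\right|}}{18}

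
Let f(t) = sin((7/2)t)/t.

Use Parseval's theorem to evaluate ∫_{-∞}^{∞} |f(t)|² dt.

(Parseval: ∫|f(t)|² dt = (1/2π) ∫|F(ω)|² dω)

∫|f(t)|² dt = \frac{7 \pi}{2}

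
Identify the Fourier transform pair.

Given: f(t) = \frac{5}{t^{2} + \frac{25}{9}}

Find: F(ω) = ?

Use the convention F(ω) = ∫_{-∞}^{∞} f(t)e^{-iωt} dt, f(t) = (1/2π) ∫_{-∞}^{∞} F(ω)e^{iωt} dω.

F(ω) = 3 \pi e^{- \frac{5 \left|{\omega}\right|}{3}}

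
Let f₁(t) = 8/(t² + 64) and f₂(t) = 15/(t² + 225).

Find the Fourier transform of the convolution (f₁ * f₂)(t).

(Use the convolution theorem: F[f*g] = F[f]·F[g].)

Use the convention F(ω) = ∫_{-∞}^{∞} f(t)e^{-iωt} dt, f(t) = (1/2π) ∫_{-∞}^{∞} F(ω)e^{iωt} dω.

F[f₁*f₂](ω) = \pi^{2} e^{- 23 \left|{\omega}\right|}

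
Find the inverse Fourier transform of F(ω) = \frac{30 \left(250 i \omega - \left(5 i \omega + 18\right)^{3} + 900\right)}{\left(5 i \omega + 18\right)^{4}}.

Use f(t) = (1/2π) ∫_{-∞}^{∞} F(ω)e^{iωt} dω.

f(t) = 6 \left(t^{2} - 1\right) e^{- \frac{18 t}{5}} u\left(t\right)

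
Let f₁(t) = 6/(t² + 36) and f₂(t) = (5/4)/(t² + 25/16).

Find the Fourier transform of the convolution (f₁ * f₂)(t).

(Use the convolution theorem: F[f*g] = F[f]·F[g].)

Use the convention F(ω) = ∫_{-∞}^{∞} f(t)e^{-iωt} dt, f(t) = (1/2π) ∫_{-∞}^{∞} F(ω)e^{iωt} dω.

F[f₁*f₂](ω) = \pi^{2} e^{- \frac{29 \left|{\omega}\right|}{4}}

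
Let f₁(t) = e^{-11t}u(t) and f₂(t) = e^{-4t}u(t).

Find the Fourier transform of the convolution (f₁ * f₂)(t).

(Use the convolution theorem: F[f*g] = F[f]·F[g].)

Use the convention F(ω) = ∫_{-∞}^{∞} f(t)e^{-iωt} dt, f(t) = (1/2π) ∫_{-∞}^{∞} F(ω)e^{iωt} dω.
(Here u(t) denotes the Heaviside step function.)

F[f₁*f₂](ω) = \frac{1}{\left(i \omega + 4\right) \left(i \omega + 11\right)}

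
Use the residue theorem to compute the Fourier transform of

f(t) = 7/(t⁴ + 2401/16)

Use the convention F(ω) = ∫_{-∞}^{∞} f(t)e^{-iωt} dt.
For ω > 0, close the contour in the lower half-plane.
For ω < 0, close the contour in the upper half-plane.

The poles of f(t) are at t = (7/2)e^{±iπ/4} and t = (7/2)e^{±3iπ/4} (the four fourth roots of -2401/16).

Let g(z) = f(z)e^{-iωz}; for large |z| the factor e^{-iωz} decays in the lower half-plane when ω > 0 and in the upper half-plane when ω < 0.

Case ω > 0 (lower half-plane, clockwise contour ⇒ F(ω) = -2πi·ΣRes):
  Res_{z = - \frac{7 \sqrt{2}}{4} - \frac{7 \sqrt{2} i}{4}} g(z) = \frac{\sqrt{2} \left(1 + i\right) e^{\frac{7 \sqrt{2} \omega \left(-1 + i\right)}{4}}}{49}
  Res_{z = \frac{7 \sqrt{2}}{4} - \frac{7 \sqrt{2} i}{4}} g(z) = \frac{\sqrt{2} \left(-1 + i\right) e^{- \frac{7 \sqrt{2} \omega \left(1 + i\right)}{4}}}{49}
  F(ω) = -2πi·ΣRes = \frac{2 \sqrt{2} \pi \left(\left(1 - i\right) e^{\frac{7 \sqrt{2} i \omega}{2}} + 1 + i\right) e^{- \frac{7 \sqrt{2} \omega \left(1 + i\right)}{4}}}{49} = \frac{8 \pi e^{- \frac{7 \sqrt{2} \omega}{4}} \sin{\left(\frac{7 \sqrt{2} \omega}{4} + \frac{\pi}{4} \right)}}{49}

Case ω < 0 (upper half-plane, counterclockwise contour ⇒ F(ω) = +2πi·ΣRes):
  Res_{z = \frac{7 \sqrt{2}}{4} + \frac{7 \sqrt{2} i}{4}} g(z) = - \frac{\sqrt{2} \left(1 + i\right) e^{\frac{7 \sqrt{2} \omega \left(1 - i\right)}{4}}}{49}
  Res_{z = - \frac{7 \sqrt{2}}{4} + \frac{7 \sqrt{2} i}{4}} g(z) = \frac{\sqrt{2} \left(1 - i\right) e^{\frac{7 \sqrt{2} \omega \left(1 + i\right)}{4}}}{49}
  F(ω) = 2πi·ΣRes = - \frac{2 \sqrt{2} i \pi \left(\left(1 + i\right) e^{\frac{7 \sqrt{2} \omega \left(1 - i\right)}{4}} - \left(1 - i\right) e^{\frac{7 \sqrt{2} \omega \left(1 + i\right)}{4}}\right)}{49} = \frac{8 \pi e^{\frac{7 \sqrt{2} \omega}{4}} \cos{\left(\frac{7 \sqrt{2} \omega}{4} + \frac{\pi}{4} \right)}}{49}

Both cases combine into a single formula in |ω|:

F(ω) = \frac{8 \pi e^{- \frac{7 \sqrt{2} \left|{\omega}\right|}{4}} \sin{\left(\frac{7 \sqrt{2} \left|{\omega}\right|}{4} + \frac{\pi}{4} \right)}}{49}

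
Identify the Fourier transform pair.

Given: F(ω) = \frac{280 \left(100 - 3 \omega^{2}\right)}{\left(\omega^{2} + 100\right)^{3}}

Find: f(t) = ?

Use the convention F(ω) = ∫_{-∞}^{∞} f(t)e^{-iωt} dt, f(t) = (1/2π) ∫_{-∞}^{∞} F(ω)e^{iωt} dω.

f(t) = 7 t^{2} e^{- 10 \left|{t}\right|}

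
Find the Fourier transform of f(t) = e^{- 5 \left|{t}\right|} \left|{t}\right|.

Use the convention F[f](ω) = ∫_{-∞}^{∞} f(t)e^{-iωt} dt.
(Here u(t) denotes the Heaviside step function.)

F(ω) = \frac{2 \left(25 - \omega^{2}\right)}{\left(\omega^{2} + 25\right)^{2}}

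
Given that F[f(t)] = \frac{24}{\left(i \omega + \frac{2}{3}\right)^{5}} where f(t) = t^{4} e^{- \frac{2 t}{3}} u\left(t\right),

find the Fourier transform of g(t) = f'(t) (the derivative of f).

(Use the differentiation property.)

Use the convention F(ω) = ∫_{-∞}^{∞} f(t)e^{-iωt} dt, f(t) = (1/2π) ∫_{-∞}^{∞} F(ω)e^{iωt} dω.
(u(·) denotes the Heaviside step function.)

F[g](ω) = \frac{5832 i \omega}{\left(3 i \omega + 2\right)^{5}}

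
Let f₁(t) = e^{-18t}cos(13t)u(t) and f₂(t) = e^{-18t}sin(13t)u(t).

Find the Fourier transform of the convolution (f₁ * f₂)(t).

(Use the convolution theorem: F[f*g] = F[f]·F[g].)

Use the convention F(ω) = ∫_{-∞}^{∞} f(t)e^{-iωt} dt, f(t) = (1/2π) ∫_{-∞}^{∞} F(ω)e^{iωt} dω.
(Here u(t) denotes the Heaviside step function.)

F[f₁*f₂](ω) = \frac{13 \left(i \omega + 18\right)}{\left(\left(i \omega + 18\right)^{2} + 169\right)^{2}}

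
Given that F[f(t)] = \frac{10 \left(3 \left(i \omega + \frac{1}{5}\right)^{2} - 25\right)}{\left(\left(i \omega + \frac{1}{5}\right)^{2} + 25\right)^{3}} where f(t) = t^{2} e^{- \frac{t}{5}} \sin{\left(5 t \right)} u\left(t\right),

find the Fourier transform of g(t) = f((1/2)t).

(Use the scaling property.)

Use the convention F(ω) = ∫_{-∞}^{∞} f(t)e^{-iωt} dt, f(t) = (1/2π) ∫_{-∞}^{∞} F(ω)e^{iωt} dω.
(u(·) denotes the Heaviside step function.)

F[g](ω) = \frac{12500 \left(3 \left(10 i \omega + 1\right)^{2} - 625\right)}{\left(\left(10 i \omega + 1\right)^{2} + 625\right)^{3}}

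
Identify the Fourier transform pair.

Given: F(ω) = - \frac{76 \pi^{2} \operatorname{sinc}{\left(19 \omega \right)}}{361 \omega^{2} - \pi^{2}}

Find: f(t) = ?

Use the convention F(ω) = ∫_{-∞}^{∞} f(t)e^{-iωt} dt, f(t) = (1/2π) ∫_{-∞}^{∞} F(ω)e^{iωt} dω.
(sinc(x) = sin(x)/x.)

f(t) = 4 \left(\begin{cases} \cos^{2}{\left(\frac{\pi t}{38} \right)} & \text{for}\: \left|{t}\right| < 19 \\0 & \text{otherwise} \end{cases}\right)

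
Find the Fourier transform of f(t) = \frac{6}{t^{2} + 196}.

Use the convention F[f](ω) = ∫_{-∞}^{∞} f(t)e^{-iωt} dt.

F(ω) = \frac{3 \pi e^{- 14 \left|{\omega}\right|}}{7}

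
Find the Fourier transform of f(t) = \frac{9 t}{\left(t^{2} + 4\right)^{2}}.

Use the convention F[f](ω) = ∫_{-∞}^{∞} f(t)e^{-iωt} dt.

F(ω) = - \frac{9 i \pi \omega e^{- 2 \left|{\omega}\right|}}{4}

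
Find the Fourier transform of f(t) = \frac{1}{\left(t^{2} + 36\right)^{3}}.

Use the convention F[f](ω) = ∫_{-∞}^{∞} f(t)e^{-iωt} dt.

F(ω) = \frac{\pi \left(12 \omega^{2} + 6 \left|{\omega}\right| + 1\right) e^{- 6 \left|{\omega}\right|}}{20736}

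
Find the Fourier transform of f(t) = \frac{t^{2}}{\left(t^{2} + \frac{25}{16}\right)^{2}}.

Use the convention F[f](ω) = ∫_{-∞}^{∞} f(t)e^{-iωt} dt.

F(ω) = \frac{\pi \left(4 - 5 \left|{\omega}\right|\right) e^{- \frac{5 \left|{\omega}\right|}{4}}}{10}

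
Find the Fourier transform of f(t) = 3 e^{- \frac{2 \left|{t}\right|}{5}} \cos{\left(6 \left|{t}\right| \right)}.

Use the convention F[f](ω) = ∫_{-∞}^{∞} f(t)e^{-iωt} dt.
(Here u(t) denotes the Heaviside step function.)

F(ω) = \frac{60 \left(25 \omega^{2} + 904\right)}{625 \omega^{4} - 44800 \omega^{2} + 817216}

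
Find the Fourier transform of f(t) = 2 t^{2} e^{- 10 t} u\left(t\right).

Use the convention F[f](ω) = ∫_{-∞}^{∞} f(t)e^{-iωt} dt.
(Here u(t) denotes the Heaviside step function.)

F(ω) = \frac{4}{\left(i \omega + 10\right)^{3}}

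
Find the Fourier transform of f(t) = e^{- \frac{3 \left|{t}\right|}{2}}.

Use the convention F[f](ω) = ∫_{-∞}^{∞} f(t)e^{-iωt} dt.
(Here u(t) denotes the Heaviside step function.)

F(ω) = \frac{12}{4 \omega^{2} + 9}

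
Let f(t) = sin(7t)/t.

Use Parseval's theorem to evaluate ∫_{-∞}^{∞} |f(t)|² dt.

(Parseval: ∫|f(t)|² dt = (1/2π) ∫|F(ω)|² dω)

∫|f(t)|² dt = 7 \pi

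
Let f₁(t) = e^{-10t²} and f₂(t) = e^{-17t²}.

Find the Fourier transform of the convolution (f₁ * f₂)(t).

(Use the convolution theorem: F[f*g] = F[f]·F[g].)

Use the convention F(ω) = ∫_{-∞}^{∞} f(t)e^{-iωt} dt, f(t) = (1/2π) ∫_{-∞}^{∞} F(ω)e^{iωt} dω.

F[f₁*f₂](ω) = \frac{\sqrt{170} \pi e^{- \frac{27 \omega^{2}}{680}}}{170}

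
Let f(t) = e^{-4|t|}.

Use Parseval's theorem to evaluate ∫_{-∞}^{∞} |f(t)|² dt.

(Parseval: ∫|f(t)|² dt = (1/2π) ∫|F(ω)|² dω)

∫|f(t)|² dt = \frac{1}{4}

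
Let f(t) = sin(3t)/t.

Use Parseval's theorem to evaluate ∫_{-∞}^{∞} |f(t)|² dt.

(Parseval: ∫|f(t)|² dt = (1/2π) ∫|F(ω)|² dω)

∫|f(t)|² dt = 3 \pi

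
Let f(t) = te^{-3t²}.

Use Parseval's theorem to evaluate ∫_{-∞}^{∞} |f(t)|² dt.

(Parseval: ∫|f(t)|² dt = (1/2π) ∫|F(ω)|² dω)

∫|f(t)|² dt = \frac{\sqrt{6} \sqrt{\pi}}{72}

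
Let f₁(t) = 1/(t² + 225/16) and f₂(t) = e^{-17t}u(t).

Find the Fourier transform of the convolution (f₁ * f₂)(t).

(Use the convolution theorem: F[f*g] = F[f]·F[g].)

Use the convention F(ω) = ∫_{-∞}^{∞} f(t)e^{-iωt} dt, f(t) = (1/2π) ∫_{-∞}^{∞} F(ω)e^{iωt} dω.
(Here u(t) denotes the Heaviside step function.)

F[f₁*f₂](ω) = \frac{4 \pi e^{- \frac{15 \left|{\omega}\right|}{4}}}{15 \left(i \omega + 17\right)}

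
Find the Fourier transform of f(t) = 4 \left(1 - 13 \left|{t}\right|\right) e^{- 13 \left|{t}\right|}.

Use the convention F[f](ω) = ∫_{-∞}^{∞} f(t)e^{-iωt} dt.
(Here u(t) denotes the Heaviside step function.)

F(ω) = \frac{208 \omega^{2}}{\left(\omega^{2} + 169\right)^{2}}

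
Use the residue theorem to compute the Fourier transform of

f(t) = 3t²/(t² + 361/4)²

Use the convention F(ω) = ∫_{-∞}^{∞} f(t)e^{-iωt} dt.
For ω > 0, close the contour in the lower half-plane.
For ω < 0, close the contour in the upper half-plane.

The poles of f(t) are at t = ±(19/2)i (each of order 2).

Let g(z) = f(z)e^{-iωz}; for large |z| the factor e^{-iωz} decays in the lower half-plane when ω > 0 and in the upper half-plane when ω < 0.

Case ω > 0 (lower half-plane, clockwise contour ⇒ F(ω) = -2πi·ΣRes):
  Res_{z = - \frac{19 i}{2}} g(z) = \frac{3 i \left(2 - 19 \omega\right) e^{- \frac{19 \omega}{2}}}{76} (pole of order 2)
  F(ω) = -2πi·ΣRes = \frac{3 \pi \left(2 - 19 \omega\right) e^{- \frac{19 \omega}{2}}}{38}

Case ω < 0 (upper half-plane, counterclockwise contour ⇒ F(ω) = +2πi·ΣRes):
  Res_{z = \frac{19 i}{2}} g(z) = \frac{3 i \left(- 19 \omega - 2\right) e^{\frac{19 \omega}{2}}}{76} (pole of order 2)
  F(ω) = 2πi·ΣRes = \frac{3 \pi \left(19 \omega + 2\right) e^{\frac{19 \omega}{2}}}{38}

Both cases combine into a single formula in |ω|:

F(ω) = \frac{3 \pi \left(2 - 19 \left|{\omega}\right|\right) e^{- \frac{19 \left|{\omega}\right|}{2}}}{38}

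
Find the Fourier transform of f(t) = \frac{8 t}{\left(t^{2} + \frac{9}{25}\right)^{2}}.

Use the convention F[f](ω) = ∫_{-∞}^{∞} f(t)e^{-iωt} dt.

F(ω) = - \frac{20 i \pi \omega e^{- \frac{3 \left|{\omega}\right|}{5}}}{3}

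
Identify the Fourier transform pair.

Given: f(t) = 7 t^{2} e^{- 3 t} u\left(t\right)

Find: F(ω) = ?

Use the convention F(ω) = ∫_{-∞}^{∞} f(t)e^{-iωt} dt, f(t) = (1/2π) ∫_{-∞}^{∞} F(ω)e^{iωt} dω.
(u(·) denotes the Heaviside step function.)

F(ω) = \frac{14}{\left(i \omega + 3\right)^{3}}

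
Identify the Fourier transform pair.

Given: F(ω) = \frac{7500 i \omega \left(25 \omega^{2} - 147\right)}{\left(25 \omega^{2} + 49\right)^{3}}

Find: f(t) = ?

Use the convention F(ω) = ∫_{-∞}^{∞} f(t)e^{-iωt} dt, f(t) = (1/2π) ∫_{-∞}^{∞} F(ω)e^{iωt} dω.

f(t) = 3 t e^{- \frac{7 \left|{t}\right|}{5}} \left|{t}\right|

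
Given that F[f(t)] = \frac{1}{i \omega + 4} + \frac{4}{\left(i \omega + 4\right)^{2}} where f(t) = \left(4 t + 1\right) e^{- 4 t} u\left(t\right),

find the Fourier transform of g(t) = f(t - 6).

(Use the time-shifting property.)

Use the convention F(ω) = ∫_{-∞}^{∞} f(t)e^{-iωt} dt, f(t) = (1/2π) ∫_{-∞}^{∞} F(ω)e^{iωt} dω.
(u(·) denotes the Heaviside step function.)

F[g](ω) = \frac{\left(- i \omega - 8\right) e^{- 6 i \omega}}{\omega^{2} - 8 i \omega - 16}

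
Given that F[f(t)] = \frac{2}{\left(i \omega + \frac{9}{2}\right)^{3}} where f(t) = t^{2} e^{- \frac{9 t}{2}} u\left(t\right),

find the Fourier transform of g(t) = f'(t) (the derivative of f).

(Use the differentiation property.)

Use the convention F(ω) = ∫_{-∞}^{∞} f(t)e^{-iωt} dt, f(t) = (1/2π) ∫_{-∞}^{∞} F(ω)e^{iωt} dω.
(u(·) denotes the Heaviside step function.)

F[g](ω) = \frac{16 i \omega}{\left(2 i \omega + 9\right)^{3}}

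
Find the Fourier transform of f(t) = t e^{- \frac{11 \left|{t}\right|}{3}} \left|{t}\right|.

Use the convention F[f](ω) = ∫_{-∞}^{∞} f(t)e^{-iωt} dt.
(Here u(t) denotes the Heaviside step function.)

F(ω) = \frac{972 i \omega \left(3 \omega^{2} - 121\right)}{\left(9 \omega^{2} + 121\right)^{3}}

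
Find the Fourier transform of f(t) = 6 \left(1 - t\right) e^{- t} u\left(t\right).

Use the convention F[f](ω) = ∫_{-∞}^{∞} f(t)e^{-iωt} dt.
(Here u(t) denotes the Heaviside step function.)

F(ω) = \frac{6 i \omega}{- \omega^{2} + 2 i \omega + 1}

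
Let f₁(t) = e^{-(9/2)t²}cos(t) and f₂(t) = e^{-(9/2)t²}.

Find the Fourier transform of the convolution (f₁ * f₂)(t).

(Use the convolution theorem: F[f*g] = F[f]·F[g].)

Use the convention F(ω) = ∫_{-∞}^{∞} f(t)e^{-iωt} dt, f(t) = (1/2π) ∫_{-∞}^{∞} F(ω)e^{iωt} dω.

F[f₁*f₂](ω) = \frac{\pi \left(e^{\frac{2 \omega}{9}} + 1\right) e^{- \frac{\omega^{2}}{9} - \frac{\omega}{9} - \frac{1}{18}}}{9}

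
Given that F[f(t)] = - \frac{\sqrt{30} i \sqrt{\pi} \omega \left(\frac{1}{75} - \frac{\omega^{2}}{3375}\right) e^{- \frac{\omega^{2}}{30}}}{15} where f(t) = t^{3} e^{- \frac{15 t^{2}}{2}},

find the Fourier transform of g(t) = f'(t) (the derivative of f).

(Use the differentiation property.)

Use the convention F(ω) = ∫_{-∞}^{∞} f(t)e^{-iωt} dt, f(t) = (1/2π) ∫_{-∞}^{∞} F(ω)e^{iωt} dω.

F[g](ω) = \frac{\sqrt{30} \sqrt{\pi} \omega^{2} \left(45 - \omega^{2}\right) e^{- \frac{\omega^{2}}{30}}}{50625}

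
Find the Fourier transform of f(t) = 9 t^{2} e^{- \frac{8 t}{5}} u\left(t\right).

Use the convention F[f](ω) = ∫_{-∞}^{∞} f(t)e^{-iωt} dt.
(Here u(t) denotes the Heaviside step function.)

F(ω) = \frac{2250}{\left(5 i \omega + 8\right)^{3}}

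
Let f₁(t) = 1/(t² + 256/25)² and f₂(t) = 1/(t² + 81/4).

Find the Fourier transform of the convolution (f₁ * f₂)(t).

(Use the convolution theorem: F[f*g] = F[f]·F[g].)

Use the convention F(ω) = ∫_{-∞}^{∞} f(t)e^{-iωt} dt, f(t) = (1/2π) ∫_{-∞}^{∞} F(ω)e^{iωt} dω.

F[f₁*f₂](ω) = \frac{25 \pi^{2} \left(16 \left|{\omega}\right| + 5\right) e^{- \frac{77 \left|{\omega}\right|}{10}}}{36864}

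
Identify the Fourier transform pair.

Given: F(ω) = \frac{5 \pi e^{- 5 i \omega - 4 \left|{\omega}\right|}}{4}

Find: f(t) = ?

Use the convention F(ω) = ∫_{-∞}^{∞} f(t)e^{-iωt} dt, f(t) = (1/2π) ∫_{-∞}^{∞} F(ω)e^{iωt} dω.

f(t) = \frac{5}{\left(t - 5\right)^{2} + 16}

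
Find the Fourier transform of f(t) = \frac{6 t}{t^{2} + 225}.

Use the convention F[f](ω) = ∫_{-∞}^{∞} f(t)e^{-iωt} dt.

F(ω) = - 6 i \pi e^{- 15 \left|{\omega}\right|} \operatorname{sign}{\left(\omega \right)}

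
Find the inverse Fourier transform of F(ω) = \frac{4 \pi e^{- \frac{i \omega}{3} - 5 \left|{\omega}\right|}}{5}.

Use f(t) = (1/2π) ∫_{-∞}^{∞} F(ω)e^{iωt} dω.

f(t) = \frac{4}{\left(t - \frac{1}{3}\right)^{2} + 25}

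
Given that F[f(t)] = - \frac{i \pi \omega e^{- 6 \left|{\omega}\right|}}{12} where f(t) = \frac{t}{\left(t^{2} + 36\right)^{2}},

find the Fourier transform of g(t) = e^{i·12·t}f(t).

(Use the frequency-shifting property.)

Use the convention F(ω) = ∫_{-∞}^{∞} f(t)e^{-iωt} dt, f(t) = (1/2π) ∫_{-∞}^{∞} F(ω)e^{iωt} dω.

F[g](ω) = \frac{i \pi \left(12 - \omega\right) e^{- 6 \left|{\omega - 12}\right|}}{12}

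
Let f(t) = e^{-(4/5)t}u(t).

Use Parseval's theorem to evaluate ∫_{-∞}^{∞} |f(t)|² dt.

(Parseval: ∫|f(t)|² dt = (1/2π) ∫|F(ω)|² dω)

∫|f(t)|² dt = \frac{5}{8}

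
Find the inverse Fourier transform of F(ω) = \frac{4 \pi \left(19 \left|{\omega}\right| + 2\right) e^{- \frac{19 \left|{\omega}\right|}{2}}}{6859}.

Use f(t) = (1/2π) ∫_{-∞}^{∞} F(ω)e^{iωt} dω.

f(t) = \frac{2}{\left(t^{2} + \frac{361}{4}\right)^{2}}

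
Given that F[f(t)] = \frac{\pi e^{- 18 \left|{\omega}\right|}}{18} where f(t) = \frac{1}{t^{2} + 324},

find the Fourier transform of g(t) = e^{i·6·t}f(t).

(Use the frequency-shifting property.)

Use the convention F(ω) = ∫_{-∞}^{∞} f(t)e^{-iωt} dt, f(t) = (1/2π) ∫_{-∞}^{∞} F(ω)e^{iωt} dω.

F[g](ω) = \frac{\pi e^{- 18 \left|{\omega - 6}\right|}}{18}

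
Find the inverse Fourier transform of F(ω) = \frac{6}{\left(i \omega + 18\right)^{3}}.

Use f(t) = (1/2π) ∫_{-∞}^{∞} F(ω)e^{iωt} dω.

f(t) = 3 t^{2} e^{- 18 t} u\left(t\right)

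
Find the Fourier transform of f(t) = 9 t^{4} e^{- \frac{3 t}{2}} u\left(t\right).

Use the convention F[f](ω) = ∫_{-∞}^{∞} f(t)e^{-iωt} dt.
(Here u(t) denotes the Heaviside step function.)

F(ω) = \frac{6912}{\left(2 i \omega + 3\right)^{5}}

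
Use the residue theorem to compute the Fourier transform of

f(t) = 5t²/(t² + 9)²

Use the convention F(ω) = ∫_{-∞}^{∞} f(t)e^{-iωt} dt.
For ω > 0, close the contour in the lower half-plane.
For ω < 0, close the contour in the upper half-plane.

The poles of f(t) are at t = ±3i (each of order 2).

Let g(z) = f(z)e^{-iωz}; for large |z| the factor e^{-iωz} decays in the lower half-plane when ω > 0 and in the upper half-plane when ω < 0.

Case ω > 0 (lower half-plane, clockwise contour ⇒ F(ω) = -2πi·ΣRes):
  Res_{z = - 3 i} g(z) = \frac{5 i \left(1 - 3 \omega\right) e^{- 3 \omega}}{12} (pole of order 2)
  F(ω) = -2πi·ΣRes = \frac{5 \pi \left(1 - 3 \omega\right) e^{- 3 \omega}}{6}

Case ω < 0 (upper half-plane, counterclockwise contour ⇒ F(ω) = +2πi·ΣRes):
  Res_{z = 3 i} g(z) = \frac{5 i \left(- 3 \omega - 1\right) e^{3 \omega}}{12} (pole of order 2)
  F(ω) = 2πi·ΣRes = \frac{5 \pi \left(3 \omega + 1\right) e^{3 \omega}}{6}

Both cases combine into a single formula in |ω|:

F(ω) = \frac{5 \pi \left(1 - 3 \left|{\omega}\right|\right) e^{- 3 \left|{\omega}\right|}}{6}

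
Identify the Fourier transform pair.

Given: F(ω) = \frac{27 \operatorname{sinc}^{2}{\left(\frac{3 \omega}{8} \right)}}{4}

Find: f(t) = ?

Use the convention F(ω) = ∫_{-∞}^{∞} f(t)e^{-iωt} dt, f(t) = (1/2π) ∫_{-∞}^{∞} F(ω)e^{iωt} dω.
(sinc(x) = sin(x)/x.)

f(t) = 9 \left(\begin{cases} 1 - \frac{4 \left|{t}\right|}{3} & \text{for}\: \left|{t}\right| < \frac{3}{4} \\0 & \text{otherwise} \end{cases}\right)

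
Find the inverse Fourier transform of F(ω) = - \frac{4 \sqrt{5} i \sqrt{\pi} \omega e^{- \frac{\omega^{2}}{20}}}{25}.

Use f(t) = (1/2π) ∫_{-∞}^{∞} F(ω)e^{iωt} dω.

f(t) = 8 t e^{- 5 t^{2}}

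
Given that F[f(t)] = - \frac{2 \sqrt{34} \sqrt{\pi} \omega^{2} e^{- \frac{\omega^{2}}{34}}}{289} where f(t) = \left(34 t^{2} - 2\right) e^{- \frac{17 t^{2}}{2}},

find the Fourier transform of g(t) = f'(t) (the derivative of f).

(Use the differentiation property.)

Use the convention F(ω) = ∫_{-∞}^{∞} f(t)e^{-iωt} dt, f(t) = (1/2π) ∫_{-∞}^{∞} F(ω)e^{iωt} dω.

F[g](ω) = - \frac{2 \sqrt{34} i \sqrt{\pi} \omega^{3} e^{- \frac{\omega^{2}}{34}}}{289}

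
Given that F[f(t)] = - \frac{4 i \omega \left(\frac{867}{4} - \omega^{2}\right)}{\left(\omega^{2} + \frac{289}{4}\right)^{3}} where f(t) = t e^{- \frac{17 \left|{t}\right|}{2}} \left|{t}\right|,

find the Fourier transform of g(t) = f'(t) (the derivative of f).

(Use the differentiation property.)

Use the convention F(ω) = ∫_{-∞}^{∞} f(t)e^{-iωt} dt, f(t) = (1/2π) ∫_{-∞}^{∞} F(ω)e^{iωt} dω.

F[g](ω) = \frac{\omega^{2} \left(55488 - 256 \omega^{2}\right)}{\left(4 \omega^{2} + 289\right)^{3}}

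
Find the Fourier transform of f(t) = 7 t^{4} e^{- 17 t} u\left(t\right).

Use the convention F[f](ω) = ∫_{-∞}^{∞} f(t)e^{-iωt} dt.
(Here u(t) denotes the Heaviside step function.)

F(ω) = \frac{168}{\left(i \omega + 17\right)^{5}}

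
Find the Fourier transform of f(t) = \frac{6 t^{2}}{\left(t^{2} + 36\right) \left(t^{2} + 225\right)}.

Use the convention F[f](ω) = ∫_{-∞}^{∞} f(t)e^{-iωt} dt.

F(ω) = \frac{2 \pi \left(5 - 2 e^{9 \left|{\omega}\right|}\right) e^{- 15 \left|{\omega}\right|}}{21}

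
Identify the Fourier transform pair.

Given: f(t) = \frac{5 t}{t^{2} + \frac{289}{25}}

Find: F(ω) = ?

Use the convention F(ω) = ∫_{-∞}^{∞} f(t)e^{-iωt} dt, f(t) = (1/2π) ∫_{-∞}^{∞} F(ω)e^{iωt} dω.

F(ω) = - 5 i \pi e^{- \frac{17 \left|{\omega}\right|}{5}} \operatorname{sign}{\left(\omega \right)}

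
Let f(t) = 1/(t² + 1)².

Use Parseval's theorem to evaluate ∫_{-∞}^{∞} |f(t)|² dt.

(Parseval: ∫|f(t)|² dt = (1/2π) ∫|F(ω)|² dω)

∫|f(t)|² dt = \frac{5 \pi}{16}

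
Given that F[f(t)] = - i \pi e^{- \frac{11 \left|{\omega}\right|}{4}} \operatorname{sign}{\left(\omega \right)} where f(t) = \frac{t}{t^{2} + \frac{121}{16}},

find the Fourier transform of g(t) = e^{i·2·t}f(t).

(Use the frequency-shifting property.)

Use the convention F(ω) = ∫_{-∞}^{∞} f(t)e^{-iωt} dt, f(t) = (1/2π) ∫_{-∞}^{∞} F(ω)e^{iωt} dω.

F[g](ω) = - i \pi e^{- \frac{11 \left|{\omega - 2}\right|}{4}} \operatorname{sign}{\left(\omega - 2 \right)}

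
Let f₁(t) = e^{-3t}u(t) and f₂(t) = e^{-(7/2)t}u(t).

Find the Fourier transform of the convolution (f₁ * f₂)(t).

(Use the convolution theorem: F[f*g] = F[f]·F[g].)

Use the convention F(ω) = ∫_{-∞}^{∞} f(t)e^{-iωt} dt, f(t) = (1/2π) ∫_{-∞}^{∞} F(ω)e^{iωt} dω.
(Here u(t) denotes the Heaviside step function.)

F[f₁*f₂](ω) = \frac{2}{\left(i \omega + 3\right) \left(2 i \omega + 7\right)}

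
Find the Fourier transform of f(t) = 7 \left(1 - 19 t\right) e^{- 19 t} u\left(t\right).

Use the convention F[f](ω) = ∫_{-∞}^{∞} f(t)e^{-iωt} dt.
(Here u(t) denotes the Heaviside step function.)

F(ω) = \frac{7 i \omega}{- \omega^{2} + 38 i \omega + 361}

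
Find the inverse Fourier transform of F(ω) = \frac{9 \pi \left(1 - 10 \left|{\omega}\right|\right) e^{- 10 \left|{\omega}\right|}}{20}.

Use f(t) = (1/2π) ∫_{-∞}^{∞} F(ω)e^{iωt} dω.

f(t) = \frac{9 t^{2}}{\left(t^{2} + 100\right)^{2}}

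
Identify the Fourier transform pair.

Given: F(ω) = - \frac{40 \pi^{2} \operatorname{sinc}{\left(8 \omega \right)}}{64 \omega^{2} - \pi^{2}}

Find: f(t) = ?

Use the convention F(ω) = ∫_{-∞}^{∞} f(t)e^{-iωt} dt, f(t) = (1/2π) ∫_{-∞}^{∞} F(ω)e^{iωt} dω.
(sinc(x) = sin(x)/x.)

f(t) = 5 \left(\begin{cases} \cos^{2}{\left(\frac{\pi t}{16} \right)} & \text{for}\: \left|{t}\right| < 8 \\0 & \text{otherwise} \end{cases}\right)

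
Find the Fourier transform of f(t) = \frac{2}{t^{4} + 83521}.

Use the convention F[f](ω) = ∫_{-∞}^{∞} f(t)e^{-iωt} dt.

F(ω) = \frac{2 \pi e^{- \frac{17 \sqrt{2} \left|{\omega}\right|}{2}} \sin{\left(\frac{17 \sqrt{2} \left|{\omega}\right|}{2} + \frac{\pi}{4} \right)}}{4913}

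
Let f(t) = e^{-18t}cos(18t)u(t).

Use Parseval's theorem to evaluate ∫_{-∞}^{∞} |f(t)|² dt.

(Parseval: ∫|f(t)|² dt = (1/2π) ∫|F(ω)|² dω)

∫|f(t)|² dt = \frac{1}{48}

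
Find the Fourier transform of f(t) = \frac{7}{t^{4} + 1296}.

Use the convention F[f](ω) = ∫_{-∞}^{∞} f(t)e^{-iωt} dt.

F(ω) = \frac{7 \pi e^{- 3 \sqrt{2} \left|{\omega}\right|} \sin{\left(3 \sqrt{2} \left|{\omega}\right| + \frac{\pi}{4} \right)}}{216}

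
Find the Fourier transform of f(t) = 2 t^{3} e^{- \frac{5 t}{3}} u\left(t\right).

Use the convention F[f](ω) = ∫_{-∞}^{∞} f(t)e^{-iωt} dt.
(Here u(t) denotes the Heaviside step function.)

F(ω) = \frac{972}{\left(3 i \omega + 5\right)^{4}}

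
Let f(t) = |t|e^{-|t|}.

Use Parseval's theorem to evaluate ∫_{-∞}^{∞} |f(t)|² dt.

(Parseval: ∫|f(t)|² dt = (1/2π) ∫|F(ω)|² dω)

∫|f(t)|² dt = \frac{1}{2}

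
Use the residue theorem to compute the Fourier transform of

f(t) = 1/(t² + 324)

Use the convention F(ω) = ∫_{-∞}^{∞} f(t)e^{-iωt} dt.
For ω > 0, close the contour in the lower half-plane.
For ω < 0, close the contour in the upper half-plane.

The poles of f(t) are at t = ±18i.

Let g(z) = f(z)e^{-iωz}; for large |z| the factor e^{-iωz} decays in the lower half-plane when ω > 0 and in the upper half-plane when ω < 0.

Case ω > 0 (lower half-plane, clockwise contour ⇒ F(ω) = -2πi·ΣRes):
  Res_{z = - 18 i} g(z) = \frac{i e^{- 18 \omega}}{36}
  F(ω) = -2πi·ΣRes = \frac{\pi e^{- 18 \omega}}{18}

Case ω < 0 (upper half-plane, counterclockwise contour ⇒ F(ω) = +2πi·ΣRes):
  Res_{z = 18 i} g(z) = - \frac{i e^{18 \omega}}{36}
  F(ω) = 2πi·ΣRes = \frac{\pi e^{18 \omega}}{18}

Both cases combine into a single formula in |ω|:

F(ω) = \frac{\pi e^{- 18 \left|{\omega}\right|}}{18}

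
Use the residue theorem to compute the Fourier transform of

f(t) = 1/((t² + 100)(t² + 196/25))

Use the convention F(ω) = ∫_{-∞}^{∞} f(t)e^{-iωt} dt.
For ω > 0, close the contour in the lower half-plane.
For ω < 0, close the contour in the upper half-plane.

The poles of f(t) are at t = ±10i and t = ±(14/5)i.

Let g(z) = f(z)e^{-iωz}; for large |z| the factor e^{-iωz} decays in the lower half-plane when ω > 0 and in the upper half-plane when ω < 0.

Case ω > 0 (lower half-plane, clockwise contour ⇒ F(ω) = -2πi·ΣRes):
  Res_{z = - 10 i} g(z) = - \frac{5 i e^{- 10 \omega}}{9216}
  Res_{z = - \frac{14 i}{5}} g(z) = \frac{125 i e^{- \frac{14 \omega}{5}}}{64512}
  F(ω) = -2πi·ΣRes = - \frac{5 \pi e^{- 10 \omega}}{4608} + \frac{125 \pi e^{- \frac{14 \omega}{5}}}{32256}

Case ω < 0 (upper half-plane, counterclockwise contour ⇒ F(ω) = +2πi·ΣRes):
  Res_{z = 10 i} g(z) = \frac{5 i e^{10 \omega}}{9216}
  Res_{z = \frac{14 i}{5}} g(z) = - \frac{125 i e^{\frac{14 \omega}{5}}}{64512}
  F(ω) = 2πi·ΣRes = \frac{5 \pi \left(25 e^{\frac{14 \omega}{5}} - 7 e^{10 \omega}\right)}{32256}

Both cases combine into a single formula in |ω|:

F(ω) = - \frac{5 \pi e^{- 10 \left|{\omega}\right|}}{4608} + \frac{125 \pi e^{- \frac{14 \left|{\omega}\right|}{5}}}{32256}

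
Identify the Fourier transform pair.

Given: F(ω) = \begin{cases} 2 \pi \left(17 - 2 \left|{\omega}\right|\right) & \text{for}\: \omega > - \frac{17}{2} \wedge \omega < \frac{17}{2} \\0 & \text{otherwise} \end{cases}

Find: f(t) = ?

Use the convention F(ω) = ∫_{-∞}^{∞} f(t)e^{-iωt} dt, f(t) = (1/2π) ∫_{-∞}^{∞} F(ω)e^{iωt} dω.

f(t) = \frac{8 \sin^{2}{\left(\frac{17 t}{4} \right)}}{t^{2}}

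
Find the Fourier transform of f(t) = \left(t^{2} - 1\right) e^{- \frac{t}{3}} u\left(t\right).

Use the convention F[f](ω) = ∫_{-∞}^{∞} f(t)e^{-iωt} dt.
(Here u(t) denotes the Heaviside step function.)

F(ω) = \frac{3 \left(54 i \omega - \left(3 i \omega + 1\right)^{3} + 18\right)}{\left(3 i \omega + 1\right)^{4}}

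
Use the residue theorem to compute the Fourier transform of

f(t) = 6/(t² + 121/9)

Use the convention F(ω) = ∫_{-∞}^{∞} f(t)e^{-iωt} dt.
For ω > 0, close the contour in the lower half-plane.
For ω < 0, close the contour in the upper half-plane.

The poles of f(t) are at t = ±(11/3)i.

Let g(z) = f(z)e^{-iωz}; for large |z| the factor e^{-iωz} decays in the lower half-plane when ω > 0 and in the upper half-plane when ω < 0.

Case ω > 0 (lower half-plane, clockwise contour ⇒ F(ω) = -2πi·ΣRes):
  Res_{z = - \frac{11 i}{3}} g(z) = \frac{9 i e^{- \frac{11 \omega}{3}}}{11}
  F(ω) = -2πi·ΣRes = \frac{18 \pi e^{- \frac{11 \omega}{3}}}{11}

Case ω < 0 (upper half-plane, counterclockwise contour ⇒ F(ω) = +2πi·ΣRes):
  Res_{z = \frac{11 i}{3}} g(z) = - \frac{9 i e^{\frac{11 \omega}{3}}}{11}
  F(ω) = 2πi·ΣRes = \frac{18 \pi e^{\frac{11 \omega}{3}}}{11}

Both cases combine into a single formula in |ω|:

F(ω) = \frac{18 \pi e^{- \frac{11 \left|{\omega}\right|}{3}}}{11}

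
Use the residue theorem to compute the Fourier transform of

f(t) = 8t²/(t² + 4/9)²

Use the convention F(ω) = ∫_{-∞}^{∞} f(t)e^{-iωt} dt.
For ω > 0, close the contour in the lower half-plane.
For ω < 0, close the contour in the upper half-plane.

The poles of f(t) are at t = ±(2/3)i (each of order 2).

Let g(z) = f(z)e^{-iωz}; for large |z| the factor e^{-iωz} decays in the lower half-plane when ω > 0 and in the upper half-plane when ω < 0.

Case ω > 0 (lower half-plane, clockwise contour ⇒ F(ω) = -2πi·ΣRes):
  Res_{z = - \frac{2 i}{3}} g(z) = i \left(3 - 2 \omega\right) e^{- \frac{2 \omega}{3}} (pole of order 2)
  F(ω) = -2πi·ΣRes = 2 \pi \left(3 - 2 \omega\right) e^{- \frac{2 \omega}{3}}

Case ω < 0 (upper half-plane, counterclockwise contour ⇒ F(ω) = +2πi·ΣRes):
  Res_{z = \frac{2 i}{3}} g(z) = i \left(- 2 \omega - 3\right) e^{\frac{2 \omega}{3}} (pole of order 2)
  F(ω) = 2πi·ΣRes = 2 \pi \left(2 \omega + 3\right) e^{\frac{2 \omega}{3}}

Both cases combine into a single formula in |ω|:

F(ω) = 2 \pi \left(3 - 2 \left|{\omega}\right|\right) e^{- \frac{2 \left|{\omega}\right|}{3}}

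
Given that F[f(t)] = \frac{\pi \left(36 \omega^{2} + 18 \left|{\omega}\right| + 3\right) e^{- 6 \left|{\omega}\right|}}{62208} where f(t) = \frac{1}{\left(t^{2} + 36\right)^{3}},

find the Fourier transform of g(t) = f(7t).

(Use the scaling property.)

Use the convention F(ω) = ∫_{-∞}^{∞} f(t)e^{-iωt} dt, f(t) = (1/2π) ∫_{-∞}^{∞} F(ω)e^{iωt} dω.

F[g](ω) = \frac{\pi \left(12 \omega^{2} + 42 \left|{\omega}\right| + 49\right) e^{- \frac{6 \left|{\omega}\right|}{7}}}{7112448}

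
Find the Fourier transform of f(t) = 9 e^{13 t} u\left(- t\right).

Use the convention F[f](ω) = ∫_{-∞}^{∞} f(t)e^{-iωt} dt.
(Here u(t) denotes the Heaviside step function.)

F(ω) = - \frac{9}{i \omega - 13}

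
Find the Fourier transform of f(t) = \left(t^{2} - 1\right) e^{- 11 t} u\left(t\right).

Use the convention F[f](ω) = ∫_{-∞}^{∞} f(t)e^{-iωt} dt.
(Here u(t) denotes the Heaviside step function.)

F(ω) = \frac{2 i \omega - \left(i \omega + 11\right)^{3} + 22}{\left(i \omega + 11\right)^{4}}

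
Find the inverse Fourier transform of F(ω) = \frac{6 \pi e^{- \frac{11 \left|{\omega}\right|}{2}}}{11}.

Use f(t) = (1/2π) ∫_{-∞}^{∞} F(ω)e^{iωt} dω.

f(t) = \frac{3}{t^{2} + \frac{121}{4}}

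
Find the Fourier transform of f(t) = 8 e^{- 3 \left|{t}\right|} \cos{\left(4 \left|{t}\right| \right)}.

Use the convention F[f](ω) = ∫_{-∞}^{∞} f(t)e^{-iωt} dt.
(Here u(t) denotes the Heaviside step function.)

F(ω) = \frac{48 \left(\omega^{2} + 25\right)}{\omega^{4} - 14 \omega^{2} + 625}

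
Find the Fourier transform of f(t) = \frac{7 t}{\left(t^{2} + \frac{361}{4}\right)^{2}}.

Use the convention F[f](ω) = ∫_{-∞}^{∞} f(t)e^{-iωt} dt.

F(ω) = - \frac{7 i \pi \omega e^{- \frac{19 \left|{\omega}\right|}{2}}}{19}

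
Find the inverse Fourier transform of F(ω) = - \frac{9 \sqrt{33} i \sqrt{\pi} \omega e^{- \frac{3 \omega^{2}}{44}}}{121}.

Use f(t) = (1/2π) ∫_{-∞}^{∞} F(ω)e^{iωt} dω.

f(t) = 6 t e^{- \frac{11 t^{2}}{3}}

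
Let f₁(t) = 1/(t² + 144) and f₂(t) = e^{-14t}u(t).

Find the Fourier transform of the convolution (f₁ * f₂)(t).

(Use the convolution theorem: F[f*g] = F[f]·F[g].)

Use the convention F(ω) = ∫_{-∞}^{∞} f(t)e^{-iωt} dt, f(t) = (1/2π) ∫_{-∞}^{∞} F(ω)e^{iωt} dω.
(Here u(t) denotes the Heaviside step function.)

F[f₁*f₂](ω) = \frac{\pi e^{- 12 \left|{\omega}\right|}}{12 \left(i \omega + 14\right)}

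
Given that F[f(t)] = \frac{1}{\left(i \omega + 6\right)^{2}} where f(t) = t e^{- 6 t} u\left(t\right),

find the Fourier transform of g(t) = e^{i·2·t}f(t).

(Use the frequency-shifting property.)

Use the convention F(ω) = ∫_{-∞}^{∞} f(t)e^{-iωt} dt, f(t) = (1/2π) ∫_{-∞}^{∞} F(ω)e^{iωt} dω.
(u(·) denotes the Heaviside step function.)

F[g](ω) = \frac{1}{\left(i \left(\omega - 2\right) + 6\right)^{2}}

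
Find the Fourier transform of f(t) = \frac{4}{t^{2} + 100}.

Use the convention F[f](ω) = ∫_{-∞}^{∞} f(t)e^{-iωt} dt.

F(ω) = \frac{2 \pi e^{- 10 \left|{\omega}\right|}}{5}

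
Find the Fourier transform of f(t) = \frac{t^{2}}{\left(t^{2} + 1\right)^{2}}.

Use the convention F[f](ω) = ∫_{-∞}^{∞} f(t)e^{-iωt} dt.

F(ω) = \frac{\pi \left(1 - \left|{\omega}\right|\right) e^{- \left|{\omega}\right|}}{2}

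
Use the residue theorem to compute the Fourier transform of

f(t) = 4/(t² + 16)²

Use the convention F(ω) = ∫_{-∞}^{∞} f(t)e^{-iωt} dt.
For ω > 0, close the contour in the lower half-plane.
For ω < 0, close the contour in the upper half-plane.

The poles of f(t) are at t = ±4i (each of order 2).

Let g(z) = f(z)e^{-iωz}; for large |z| the factor e^{-iωz} decays in the lower half-plane when ω > 0 and in the upper half-plane when ω < 0.

Case ω > 0 (lower half-plane, clockwise contour ⇒ F(ω) = -2πi·ΣRes):
  Res_{z = - 4 i} g(z) = \frac{i \left(4 \omega + 1\right) e^{- 4 \omega}}{64} (pole of order 2)
  F(ω) = -2πi·ΣRes = \frac{\pi \left(4 \omega + 1\right) e^{- 4 \omega}}{32}

Case ω < 0 (upper half-plane, counterclockwise contour ⇒ F(ω) = +2πi·ΣRes):
  Res_{z = 4 i} g(z) = \frac{i \left(4 \omega - 1\right) e^{4 \omega}}{64} (pole of order 2)
  F(ω) = 2πi·ΣRes = \frac{\pi \left(1 - 4 \omega\right) e^{4 \omega}}{32}

Both cases combine into a single formula in |ω|:

F(ω) = \frac{\pi \left(4 \left|{\omega}\right| + 1\right) e^{- 4 \left|{\omega}\right|}}{32}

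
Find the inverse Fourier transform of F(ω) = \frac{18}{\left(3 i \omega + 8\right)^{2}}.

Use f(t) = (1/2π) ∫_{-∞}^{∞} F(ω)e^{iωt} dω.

f(t) = 2 t e^{- \frac{8 t}{3}} u\left(t\right)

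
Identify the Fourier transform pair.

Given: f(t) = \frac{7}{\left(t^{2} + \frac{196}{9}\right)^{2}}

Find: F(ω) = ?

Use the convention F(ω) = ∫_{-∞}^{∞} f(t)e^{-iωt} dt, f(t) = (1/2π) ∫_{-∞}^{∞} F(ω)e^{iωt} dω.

F(ω) = \frac{9 \pi \left(14 \left|{\omega}\right| + 3\right) e^{- \frac{14 \left|{\omega}\right|}{3}}}{784}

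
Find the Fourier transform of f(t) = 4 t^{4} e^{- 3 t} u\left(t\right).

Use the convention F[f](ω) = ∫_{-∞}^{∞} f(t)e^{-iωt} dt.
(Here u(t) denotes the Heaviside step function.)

F(ω) = \frac{96}{\left(i \omega + 3\right)^{5}}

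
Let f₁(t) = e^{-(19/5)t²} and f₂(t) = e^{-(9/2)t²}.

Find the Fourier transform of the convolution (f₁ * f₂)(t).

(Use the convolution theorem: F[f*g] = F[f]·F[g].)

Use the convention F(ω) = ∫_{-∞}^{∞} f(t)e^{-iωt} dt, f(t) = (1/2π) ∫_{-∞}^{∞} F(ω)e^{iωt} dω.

F[f₁*f₂](ω) = \frac{\sqrt{190} \pi e^{- \frac{83 \omega^{2}}{684}}}{57}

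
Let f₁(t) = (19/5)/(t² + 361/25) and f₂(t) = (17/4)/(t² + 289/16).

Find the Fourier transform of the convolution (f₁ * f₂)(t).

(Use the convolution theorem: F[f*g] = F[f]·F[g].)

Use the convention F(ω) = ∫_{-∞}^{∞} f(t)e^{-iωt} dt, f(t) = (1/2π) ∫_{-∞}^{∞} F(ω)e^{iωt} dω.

F[f₁*f₂](ω) = \pi^{2} e^{- \frac{161 \left|{\omega}\right|}{20}}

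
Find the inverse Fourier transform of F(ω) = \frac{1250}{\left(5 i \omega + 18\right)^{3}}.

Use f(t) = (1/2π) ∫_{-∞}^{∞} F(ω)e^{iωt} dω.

f(t) = 5 t^{2} e^{- \frac{18 t}{5}} u\left(t\right)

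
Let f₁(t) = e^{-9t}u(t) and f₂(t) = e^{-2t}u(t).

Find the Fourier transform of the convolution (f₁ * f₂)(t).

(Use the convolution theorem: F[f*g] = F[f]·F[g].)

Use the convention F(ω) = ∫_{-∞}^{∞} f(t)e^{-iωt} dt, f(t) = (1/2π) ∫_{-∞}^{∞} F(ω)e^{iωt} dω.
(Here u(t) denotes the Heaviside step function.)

F[f₁*f₂](ω) = \frac{1}{\left(i \omega + 2\right) \left(i \omega + 9\right)}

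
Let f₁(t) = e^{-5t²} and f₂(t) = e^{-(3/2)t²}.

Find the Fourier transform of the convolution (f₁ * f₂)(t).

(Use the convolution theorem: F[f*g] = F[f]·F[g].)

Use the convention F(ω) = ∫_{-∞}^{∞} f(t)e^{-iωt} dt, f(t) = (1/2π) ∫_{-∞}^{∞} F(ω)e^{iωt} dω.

F[f₁*f₂](ω) = \frac{\sqrt{30} \pi e^{- \frac{13 \omega^{2}}{60}}}{15}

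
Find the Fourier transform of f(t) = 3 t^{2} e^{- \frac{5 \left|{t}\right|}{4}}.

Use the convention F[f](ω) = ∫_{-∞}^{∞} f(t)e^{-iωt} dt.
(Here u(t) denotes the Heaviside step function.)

F(ω) = \frac{3840 \left(25 - 48 \omega^{2}\right)}{\left(16 \omega^{2} + 25\right)^{3}}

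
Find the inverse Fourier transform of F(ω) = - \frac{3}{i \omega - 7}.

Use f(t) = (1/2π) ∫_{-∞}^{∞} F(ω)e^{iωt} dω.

f(t) = 3 e^{7 t} u\left(- t\right)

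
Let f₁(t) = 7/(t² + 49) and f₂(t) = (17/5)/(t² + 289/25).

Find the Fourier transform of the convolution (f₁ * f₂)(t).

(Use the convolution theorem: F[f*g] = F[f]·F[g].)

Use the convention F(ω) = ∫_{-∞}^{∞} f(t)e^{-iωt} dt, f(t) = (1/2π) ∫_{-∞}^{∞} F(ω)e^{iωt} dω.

F[f₁*f₂](ω) = \pi^{2} e^{- \frac{52 \left|{\omega}\right|}{5}}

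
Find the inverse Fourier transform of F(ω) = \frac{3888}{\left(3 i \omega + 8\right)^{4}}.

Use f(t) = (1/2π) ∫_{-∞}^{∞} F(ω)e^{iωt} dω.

f(t) = 8 t^{3} e^{- \frac{8 t}{3}} u\left(t\right)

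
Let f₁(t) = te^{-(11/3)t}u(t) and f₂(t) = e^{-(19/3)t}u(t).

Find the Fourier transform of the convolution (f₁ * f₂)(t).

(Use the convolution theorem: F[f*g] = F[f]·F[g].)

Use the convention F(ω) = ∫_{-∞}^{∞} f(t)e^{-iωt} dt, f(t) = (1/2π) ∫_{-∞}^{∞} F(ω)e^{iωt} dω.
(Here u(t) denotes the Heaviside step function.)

F[f₁*f₂](ω) = \frac{27}{\left(3 i \omega + 11\right)^{2} \left(3 i \omega + 19\right)}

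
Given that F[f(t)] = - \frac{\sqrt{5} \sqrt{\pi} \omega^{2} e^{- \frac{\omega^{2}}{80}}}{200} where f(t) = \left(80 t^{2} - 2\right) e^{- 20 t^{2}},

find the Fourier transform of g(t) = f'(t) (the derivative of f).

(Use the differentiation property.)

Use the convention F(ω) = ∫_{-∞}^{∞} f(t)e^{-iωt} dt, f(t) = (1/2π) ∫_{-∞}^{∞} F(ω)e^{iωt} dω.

F[g](ω) = - \frac{\sqrt{5} i \sqrt{\pi} \omega^{3} e^{- \frac{\omega^{2}}{80}}}{200}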